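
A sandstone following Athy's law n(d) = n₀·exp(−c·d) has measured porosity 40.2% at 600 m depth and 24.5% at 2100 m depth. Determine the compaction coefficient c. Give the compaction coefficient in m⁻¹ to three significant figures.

Working in km (1 km = 1000 m; c in km⁻¹ = c in m⁻¹ × 1000):
Athy: n(d) = n₀ e^(−cd) ⇒ n₁/n₂ = e^{c(d₂−d₁)} ⇒ c = ln(n₁/n₂)/(d₂−d₁)
c = ln(0.402/0.245) / (2.1 − 0.6) = ln(1.641) / 1.5 = 0.4952 / 1.5 = 0.3301 km⁻¹

0.000330 m⁻¹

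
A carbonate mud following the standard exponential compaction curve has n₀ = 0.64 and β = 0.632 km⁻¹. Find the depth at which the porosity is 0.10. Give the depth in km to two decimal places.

Invert Athy's law: z = ln(n₀/n) / β
z = ln(0.64/0.1) / 0.632 = ln(6.4) / 0.632 = 1.8563 / 0.632 = 2.937 km

2.94 km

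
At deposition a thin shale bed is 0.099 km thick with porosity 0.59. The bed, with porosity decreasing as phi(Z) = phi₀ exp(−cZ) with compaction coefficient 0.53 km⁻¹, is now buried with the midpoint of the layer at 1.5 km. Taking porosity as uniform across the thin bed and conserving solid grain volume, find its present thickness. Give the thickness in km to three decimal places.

0.055 km

Porosity at 1.5 km: phi = 0.59·exp(−0.53×1.5) = 0.2664
Solid-volume conservation: h(1−phi) = h₀(1−phi₀) ⇒ h = h₀·(1−phi₀)/(1−phi)
h = 0.099 × (1 − 0.59)/(1 − 0.2664) = 0.099 × 0.5589 = 0.0553 km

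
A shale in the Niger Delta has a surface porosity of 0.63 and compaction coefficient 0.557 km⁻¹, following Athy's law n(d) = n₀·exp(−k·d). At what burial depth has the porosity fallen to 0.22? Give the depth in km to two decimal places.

1.89 km

Invert Athy's law: d = ln(n₀/n) / k
d = ln(0.63/0.22) / 0.557 = ln(2.864) / 0.557 = 1.0521 / 0.557 = 1.889 km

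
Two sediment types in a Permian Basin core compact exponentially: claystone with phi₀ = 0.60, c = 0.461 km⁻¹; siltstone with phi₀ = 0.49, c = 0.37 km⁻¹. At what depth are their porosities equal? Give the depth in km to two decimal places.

Set phi₀ₐ e^(−cₐZ) = phi₀ᵦ e^(−cᵦZ) ⇒ ln(phi₀ₐ/phi₀ᵦ) = (cₐ − cᵦ)·Z
Z = ln(0.6/0.49) / (0.461 − 0.37) = 0.2025 / 0.091 = 2.226 km

2.23 km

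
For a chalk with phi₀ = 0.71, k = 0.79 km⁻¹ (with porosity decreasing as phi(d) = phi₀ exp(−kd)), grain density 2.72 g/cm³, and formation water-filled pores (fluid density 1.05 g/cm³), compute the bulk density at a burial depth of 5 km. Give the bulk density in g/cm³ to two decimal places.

2.70 g/cm³

Porosity at depth: phi = 0.71·exp(−0.79×5) = 0.71×0.0193 = 0.0137
Bulk density: ρ_b = (1−phi)ρ_g + phi·ρ_f = 0.9863×2.72 + 0.0137×1.05
       = 2.683 + 0.014 = 2.697 g/cm³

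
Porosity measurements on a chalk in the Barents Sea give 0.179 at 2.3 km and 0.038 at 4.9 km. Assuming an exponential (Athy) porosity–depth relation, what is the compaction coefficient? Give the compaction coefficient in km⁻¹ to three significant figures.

Athy: n(Z) = n₀ e^(−βZ) ⇒ n₁/n₂ = e^{β(Z₂−Z₁)} ⇒ β = ln(n₁/n₂)/(Z₂−Z₁)
β = ln(0.179/0.038) / (4.9 − 2.3) = ln(4.711) / 2.6 = 1.5498 / 2.6 = 0.5961 km⁻¹

0.596 km⁻¹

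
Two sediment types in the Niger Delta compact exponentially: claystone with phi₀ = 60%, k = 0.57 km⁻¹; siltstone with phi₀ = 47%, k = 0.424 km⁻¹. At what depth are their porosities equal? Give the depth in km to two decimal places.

1.67 km

Set phi₀ₐ e^(−kₐZ) = phi₀ᵦ e^(−kᵦZ) ⇒ ln(phi₀ₐ/phi₀ᵦ) = (kₐ − kᵦ)·Z
Z = ln(0.6/0.47) / (0.57 − 0.424) = 0.2442 / 0.146 = 1.673 km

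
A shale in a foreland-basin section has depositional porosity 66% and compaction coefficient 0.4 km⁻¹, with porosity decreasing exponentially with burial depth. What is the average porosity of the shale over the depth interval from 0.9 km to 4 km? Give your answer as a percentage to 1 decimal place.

⟨n⟩ = (1/(d₂−d₁)) ∫ n₀ e^(−cd) dd = n₀·(e^(−c·d₁) − e^(−c·d₂)) / (c·(d₂−d₁))
e^(−0.4×0.9) = 0.6977; e^(−0.4×4) = 0.2019
⟨n⟩ = 0.66 × (0.6977 − 0.2019) / (0.4 × 3.1) = 0.66 × 0.3998 = 0.2639

26.4%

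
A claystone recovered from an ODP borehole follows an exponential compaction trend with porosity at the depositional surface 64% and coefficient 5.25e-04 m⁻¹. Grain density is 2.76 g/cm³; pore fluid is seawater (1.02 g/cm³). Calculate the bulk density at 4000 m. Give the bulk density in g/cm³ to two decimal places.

2.62 g/cm³

Working in km (1 km = 1000 m; β in km⁻¹ = β in m⁻¹ × 1000):
Porosity at depth: n = 0.64·exp(−0.525×4) = 0.64×0.1225 = 0.0784
Bulk density: ρ_b = (1−n)ρ_g + n·ρ_f = 0.9216×2.76 + 0.0784×1.02
       = 2.544 + 0.080 = 2.624 g/cm³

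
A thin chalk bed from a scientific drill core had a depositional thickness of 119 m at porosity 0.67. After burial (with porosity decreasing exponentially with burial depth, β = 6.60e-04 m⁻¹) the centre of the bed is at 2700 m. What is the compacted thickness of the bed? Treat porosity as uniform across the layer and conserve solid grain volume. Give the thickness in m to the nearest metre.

Working in km (1 km = 1000 m; β in km⁻¹ = β in m⁻¹ × 1000):
Porosity at 2.7 km: φ = 0.67·exp(−0.66×2.7) = 0.1128
Solid-volume conservation: h(1−φ) = h₀(1−φ₀) ⇒ h = h₀·(1−φ₀)/(1−φ)
h = 0.119 × (1 − 0.67)/(1 − 0.1128) = 0.119 × 0.3719 = 0.0443 km

44 m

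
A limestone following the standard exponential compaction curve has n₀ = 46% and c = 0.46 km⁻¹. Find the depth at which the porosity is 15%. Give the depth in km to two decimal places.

Invert Athy's law: d = ln(n₀/n) / c
d = ln(0.46/0.15) / 0.46 = ln(3.067) / 0.46 = 1.1206 / 0.46 = 2.436 km

2.44 km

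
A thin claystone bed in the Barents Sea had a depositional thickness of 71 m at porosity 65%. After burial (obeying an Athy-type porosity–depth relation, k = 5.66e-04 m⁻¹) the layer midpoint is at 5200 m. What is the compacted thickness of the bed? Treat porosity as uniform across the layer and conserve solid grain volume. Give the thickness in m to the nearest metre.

Working in km (1 km = 1000 m; k in km⁻¹ = k in m⁻¹ × 1000):
Porosity at 5.2 km: n = 0.65·exp(−0.566×5.2) = 0.0343
Solid-volume conservation: h(1−n) = h₀(1−n₀) ⇒ h = h₀·(1−n₀)/(1−n)
h = 0.071 × (1 − 0.65)/(1 − 0.0343) = 0.071 × 0.3624 = 0.0257 km

26 m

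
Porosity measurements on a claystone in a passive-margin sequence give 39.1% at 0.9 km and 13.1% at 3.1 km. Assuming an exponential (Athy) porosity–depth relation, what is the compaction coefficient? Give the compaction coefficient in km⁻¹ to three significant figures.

Athy: phi(Z) = phi₀ e^(−βZ) ⇒ phi₁/phi₂ = e^{β(Z₂−Z₁)} ⇒ β = ln(phi₁/phi₂)/(Z₂−Z₁)
β = ln(0.391/0.131) / (3.1 − 0.9) = ln(2.985) / 2.2 = 1.0935 / 2.2 = 0.4971 km⁻¹

0.497 km⁻¹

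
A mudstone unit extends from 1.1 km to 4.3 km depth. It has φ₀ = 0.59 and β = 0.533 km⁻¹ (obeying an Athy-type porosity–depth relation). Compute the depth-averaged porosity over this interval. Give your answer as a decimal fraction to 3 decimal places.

⟨φ⟩ = (1/(d₂−d₁)) ∫ φ₀ e^(−βd) dd = φ₀·(e^(−β·d₁) − e^(−β·d₂)) / (β·(d₂−d₁))
e^(−0.533×1.1) = 0.5564; e^(−0.533×4.3) = 0.1011
⟨φ⟩ = 0.59 × (0.5564 − 0.1011) / (0.533 × 3.2) = 0.59 × 0.2669 = 0.1575

0.157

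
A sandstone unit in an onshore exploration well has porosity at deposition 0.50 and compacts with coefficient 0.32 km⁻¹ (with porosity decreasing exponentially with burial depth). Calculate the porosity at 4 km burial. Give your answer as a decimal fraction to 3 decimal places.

0.139

n = n₀·exp(−β·d) = 0.5 × exp(−0.32 × 4) = 0.5 × exp(−1.28)
  = 0.5 × 0.2780 = 0.1390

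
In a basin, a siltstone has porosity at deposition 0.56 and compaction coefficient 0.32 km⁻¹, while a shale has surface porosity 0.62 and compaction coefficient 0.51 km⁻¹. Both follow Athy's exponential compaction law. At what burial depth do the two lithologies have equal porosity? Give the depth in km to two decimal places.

Set φ₀ₐ e^(−βₐz) = φ₀ᵦ e^(−βᵦz) ⇒ ln(φ₀ₐ/φ₀ᵦ) = (βₐ − βᵦ)·z
z = ln(0.56/0.62) / (0.32 − 0.51) = -0.1018 / -0.19 = 0.536 km

0.54 km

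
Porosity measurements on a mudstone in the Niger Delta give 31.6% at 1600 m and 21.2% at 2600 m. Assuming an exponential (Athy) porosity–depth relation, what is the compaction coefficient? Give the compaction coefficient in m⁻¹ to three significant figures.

0.000399 m⁻¹

Working in km (1 km = 1000 m; k in km⁻¹ = k in m⁻¹ × 1000):
Athy: n(d) = n₀ e^(−kd) ⇒ n₁/n₂ = e^{k(d₂−d₁)} ⇒ k = ln(n₁/n₂)/(d₂−d₁)
k = ln(0.316/0.212) / (2.6 − 1.6) = ln(1.491) / 1 = 0.3992 / 1 = 0.3992 km⁻¹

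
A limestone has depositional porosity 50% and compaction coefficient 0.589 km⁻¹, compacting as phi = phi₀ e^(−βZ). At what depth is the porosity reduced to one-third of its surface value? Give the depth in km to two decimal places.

phi/phi₀ = 1/3 ⇒ exp(−β·Z) = 1/3 ⇒ Z = ln(3) / β
Z = 1.0986 / 0.589 = 1.865 km

1.87 km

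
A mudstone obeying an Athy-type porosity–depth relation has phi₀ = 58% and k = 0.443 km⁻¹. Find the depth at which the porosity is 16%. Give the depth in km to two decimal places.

Invert Athy's law: z = ln(phi₀/phi) / k
z = ln(0.58/0.16) / 0.443 = ln(3.625) / 0.443 = 1.2879 / 0.443 = 2.907 km

2.91 km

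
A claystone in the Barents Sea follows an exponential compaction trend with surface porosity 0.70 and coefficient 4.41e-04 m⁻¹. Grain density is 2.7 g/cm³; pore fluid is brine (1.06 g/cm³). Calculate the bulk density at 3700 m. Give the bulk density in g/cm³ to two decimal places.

Working in km (1 km = 1000 m; k in km⁻¹ = k in m⁻¹ × 1000):
Porosity at depth: n = 0.7·exp(−0.441×3.7) = 0.7×0.1956 = 0.1369
Bulk density: ρ_b = (1−n)ρ_g + n·ρ_f = 0.8631×2.7 + 0.1369×1.06
       = 2.330 + 0.145 = 2.475 g/cm³

2.48 g/cm³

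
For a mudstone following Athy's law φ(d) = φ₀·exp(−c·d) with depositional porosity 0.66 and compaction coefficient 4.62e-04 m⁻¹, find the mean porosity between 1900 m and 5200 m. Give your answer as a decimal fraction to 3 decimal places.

0.141

Working in km (1 km = 1000 m; c in km⁻¹ = c in m⁻¹ × 1000):
⟨φ⟩ = (1/(d₂−d₁)) ∫ φ₀ e^(−cd) dd = φ₀·(e^(−c·d₁) − e^(−c·d₂)) / (c·(d₂−d₁))
e^(−0.462×1.9) = 0.4157; e^(−0.462×5.2) = 0.0905
⟨φ⟩ = 0.66 × (0.4157 − 0.0905) / (0.462 × 3.3) = 0.66 × 0.2133 = 0.1408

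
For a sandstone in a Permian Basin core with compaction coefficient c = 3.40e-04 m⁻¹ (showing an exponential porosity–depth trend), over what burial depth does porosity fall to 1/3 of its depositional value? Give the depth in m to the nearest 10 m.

Working in km (1 km = 1000 m; c in km⁻¹ = c in m⁻¹ × 1000):
phi/phi₀ = 1/3 ⇒ exp(−c·d) = 1/3 ⇒ d = ln(3) / c
d = 1.0986 / 0.34 = 3.231 km

3230 m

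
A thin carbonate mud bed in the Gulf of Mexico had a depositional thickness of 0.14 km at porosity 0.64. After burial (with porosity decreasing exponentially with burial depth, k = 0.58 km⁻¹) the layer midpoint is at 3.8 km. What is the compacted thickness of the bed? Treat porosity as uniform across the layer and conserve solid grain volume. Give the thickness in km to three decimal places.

Porosity at 3.8 km: n = 0.64·exp(−0.58×3.8) = 0.0706
Solid-volume conservation: h(1−n) = h₀(1−n₀) ⇒ h = h₀·(1−n₀)/(1−n)
h = 0.14 × (1 − 0.64)/(1 − 0.0706) = 0.14 × 0.3874 = 0.0542 km

0.054 km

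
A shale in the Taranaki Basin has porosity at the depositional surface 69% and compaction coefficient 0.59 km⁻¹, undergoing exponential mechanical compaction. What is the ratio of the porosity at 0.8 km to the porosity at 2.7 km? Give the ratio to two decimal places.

3.07

phi(d₁)/phi(d₂) = e^(−k·d₁)/e^(−k·d₂) = e^{k(d₂−d₁)}
= exp(0.59 × 1.9) = exp(1.121) = 3.0679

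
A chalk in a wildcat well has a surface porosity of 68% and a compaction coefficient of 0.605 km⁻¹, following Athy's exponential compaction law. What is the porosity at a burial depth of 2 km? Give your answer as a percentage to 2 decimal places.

φ = φ₀·exp(−β·Z) = 0.68 × exp(−0.605 × 2) = 0.68 × exp(−1.21)
  = 0.68 × 0.2982 = 0.2028

20.28%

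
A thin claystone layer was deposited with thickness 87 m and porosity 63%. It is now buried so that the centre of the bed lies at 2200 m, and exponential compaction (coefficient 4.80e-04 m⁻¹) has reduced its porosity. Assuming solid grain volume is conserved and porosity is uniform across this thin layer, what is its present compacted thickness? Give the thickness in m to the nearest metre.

41 m

Working in km (1 km = 1000 m; k in km⁻¹ = k in m⁻¹ × 1000):
Porosity at 2.2 km: n = 0.63·exp(−0.48×2.2) = 0.2191
Solid-volume conservation: h(1−n) = h₀(1−n₀) ⇒ h = h₀·(1−n₀)/(1−n)
h = 0.087 × (1 − 0.63)/(1 − 0.2191) = 0.087 × 0.4738 = 0.0412 km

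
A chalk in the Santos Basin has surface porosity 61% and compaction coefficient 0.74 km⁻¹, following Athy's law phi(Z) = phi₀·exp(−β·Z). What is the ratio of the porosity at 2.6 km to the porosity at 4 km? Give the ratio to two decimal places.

phi(Z₁)/phi(Z₂) = e^(−β·Z₁)/e^(−β·Z₂) = e^{β(Z₂−Z₁)}
= exp(0.74 × 1.4) = exp(1.036) = 2.8179

2.82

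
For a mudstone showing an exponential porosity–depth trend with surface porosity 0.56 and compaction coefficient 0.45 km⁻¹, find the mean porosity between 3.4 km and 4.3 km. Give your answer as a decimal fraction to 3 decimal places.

0.100

⟨n⟩ = (1/(z₂−z₁)) ∫ n₀ e^(−kz) dz = n₀·(e^(−k·z₁) − e^(−k·z₂)) / (k·(z₂−z₁))
e^(−0.45×3.4) = 0.2165; e^(−0.45×4.3) = 0.1444
⟨n⟩ = 0.56 × (0.2165 − 0.1444) / (0.45 × 0.9) = 0.56 × 0.1781 = 0.0997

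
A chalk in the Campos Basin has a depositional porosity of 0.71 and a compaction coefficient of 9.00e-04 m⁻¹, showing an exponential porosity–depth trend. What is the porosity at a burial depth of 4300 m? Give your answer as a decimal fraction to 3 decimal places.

0.015

Working in km (1 km = 1000 m; β in km⁻¹ = β in m⁻¹ × 1000):
φ = φ₀·exp(−β·Z) = 0.71 × exp(−0.9 × 4.3) = 0.71 × exp(−3.87)
  = 0.71 × 0.0209 = 0.0148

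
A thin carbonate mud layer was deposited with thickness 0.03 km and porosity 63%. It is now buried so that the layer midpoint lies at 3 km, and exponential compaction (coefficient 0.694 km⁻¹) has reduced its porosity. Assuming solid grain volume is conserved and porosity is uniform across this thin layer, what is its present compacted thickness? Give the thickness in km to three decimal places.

0.012 km

Porosity at 3 km: φ = 0.63·exp(−0.694×3) = 0.0785
Solid-volume conservation: h(1−φ) = h₀(1−φ₀) ⇒ h = h₀·(1−φ₀)/(1−φ)
h = 0.03 × (1 − 0.63)/(1 − 0.0785) = 0.03 × 0.4015 = 0.0120 km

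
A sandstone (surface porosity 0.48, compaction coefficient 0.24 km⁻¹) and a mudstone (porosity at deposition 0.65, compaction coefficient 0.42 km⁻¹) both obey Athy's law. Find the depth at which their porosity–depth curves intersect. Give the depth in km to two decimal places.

1.68 km

Set phi₀ₐ e^(−kₐZ) = phi₀ᵦ e^(−kᵦZ) ⇒ ln(phi₀ₐ/phi₀ᵦ) = (kₐ − kᵦ)·Z
Z = ln(0.48/0.65) / (0.24 − 0.42) = -0.3032 / -0.18 = 1.684 km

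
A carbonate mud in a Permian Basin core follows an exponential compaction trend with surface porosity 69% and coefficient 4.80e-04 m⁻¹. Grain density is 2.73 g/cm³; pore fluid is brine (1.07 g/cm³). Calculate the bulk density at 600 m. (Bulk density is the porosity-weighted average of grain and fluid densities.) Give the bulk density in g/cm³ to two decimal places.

Working in km (1 km = 1000 m; c in km⁻¹ = c in m⁻¹ × 1000):
Porosity at depth: n = 0.69·exp(−0.48×0.6) = 0.69×0.7498 = 0.5173
Bulk density: ρ_b = (1−n)ρ_g + n·ρ_f = 0.4827×2.73 + 0.5173×1.07
       = 1.318 + 0.554 = 1.871 g/cm³

1.87 g/cm³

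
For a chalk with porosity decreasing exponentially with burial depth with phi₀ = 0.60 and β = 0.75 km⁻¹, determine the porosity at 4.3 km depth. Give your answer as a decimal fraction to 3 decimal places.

phi = phi₀·exp(−β·Z) = 0.6 × exp(−0.75 × 4.3) = 0.6 × exp(−3.225)
  = 0.6 × 0.0398 = 0.0239

0.024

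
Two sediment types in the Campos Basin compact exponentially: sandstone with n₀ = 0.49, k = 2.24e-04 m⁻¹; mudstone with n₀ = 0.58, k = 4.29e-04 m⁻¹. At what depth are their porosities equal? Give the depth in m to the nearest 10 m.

Working in km (1 km = 1000 m; k in km⁻¹ = k in m⁻¹ × 1000):
Set n₀ₐ e^(−kₐz) = n₀ᵦ e^(−kᵦz) ⇒ ln(n₀ₐ/n₀ᵦ) = (kₐ − kᵦ)·z
z = ln(0.49/0.58) / (0.224 − 0.429) = -0.1686 / -0.205 = 0.823 km

820 m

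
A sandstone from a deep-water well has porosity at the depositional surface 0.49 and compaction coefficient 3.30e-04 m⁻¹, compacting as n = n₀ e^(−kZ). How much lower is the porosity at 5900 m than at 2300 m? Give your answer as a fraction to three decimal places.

0.159

Working in km (1 km = 1000 m; k in km⁻¹ = k in m⁻¹ × 1000):
n(2.3) = 0.49·e^(−0.33×2.3) = 0.2294
n(5.9) = 0.49·e^(−0.33×5.9) = 0.0699
Δn = 0.2294 − 0.0699 = 0.1595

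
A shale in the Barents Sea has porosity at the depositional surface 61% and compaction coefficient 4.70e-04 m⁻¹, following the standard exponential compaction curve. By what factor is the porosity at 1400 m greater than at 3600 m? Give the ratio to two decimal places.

2.81

Working in km (1 km = 1000 m; c in km⁻¹ = c in m⁻¹ × 1000):
φ(Z₁)/φ(Z₂) = e^(−c·Z₁)/e^(−c·Z₂) = e^{c(Z₂−Z₁)}
= exp(0.47 × 2.2) = exp(1.034) = 2.8123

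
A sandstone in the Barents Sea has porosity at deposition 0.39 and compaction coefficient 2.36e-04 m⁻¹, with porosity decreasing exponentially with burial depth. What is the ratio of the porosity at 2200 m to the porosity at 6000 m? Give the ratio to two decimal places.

Working in km (1 km = 1000 m; β in km⁻¹ = β in m⁻¹ × 1000):
phi(z₁)/phi(z₂) = e^(−β·z₁)/e^(−β·z₂) = e^{β(z₂−z₁)}
= exp(0.236 × 3.8) = exp(0.8968) = 2.4517

2.45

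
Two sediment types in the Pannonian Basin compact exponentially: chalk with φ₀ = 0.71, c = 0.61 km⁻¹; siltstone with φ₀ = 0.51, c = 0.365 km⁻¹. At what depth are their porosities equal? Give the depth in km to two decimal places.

Set φ₀ₐ e^(−cₐz) = φ₀ᵦ e^(−cᵦz) ⇒ ln(φ₀ₐ/φ₀ᵦ) = (cₐ − cᵦ)·z
z = ln(0.71/0.51) / (0.61 − 0.365) = 0.3309 / 0.245 = 1.350 km

1.35 km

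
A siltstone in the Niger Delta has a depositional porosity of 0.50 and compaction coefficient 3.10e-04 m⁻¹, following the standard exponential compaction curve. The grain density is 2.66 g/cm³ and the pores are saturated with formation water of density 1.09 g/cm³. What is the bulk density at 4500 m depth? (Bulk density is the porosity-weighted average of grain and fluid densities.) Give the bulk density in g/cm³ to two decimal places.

2.47 g/cm³

Working in km (1 km = 1000 m; c in km⁻¹ = c in m⁻¹ × 1000):
Porosity at depth: φ = 0.5·exp(−0.31×4.5) = 0.5×0.2478 = 0.1239
Bulk density: ρ_b = (1−φ)ρ_g + φ·ρ_f = 0.8761×2.66 + 0.1239×1.09
       = 2.330 + 0.135 = 2.465 g/cm³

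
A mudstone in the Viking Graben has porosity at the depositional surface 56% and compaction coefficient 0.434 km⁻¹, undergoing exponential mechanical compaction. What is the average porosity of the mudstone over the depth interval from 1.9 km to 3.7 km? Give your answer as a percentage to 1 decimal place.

⟨φ⟩ = (1/(d₂−d₁)) ∫ φ₀ e^(−kd) dd = φ₀·(e^(−k·d₁) − e^(−k·d₂)) / (k·(d₂−d₁))
e^(−0.434×1.9) = 0.4384; e^(−0.434×3.7) = 0.2007
⟨φ⟩ = 0.56 × (0.4384 − 0.2007) / (0.434 × 1.8) = 0.56 × 0.3043 = 0.1704

17.0%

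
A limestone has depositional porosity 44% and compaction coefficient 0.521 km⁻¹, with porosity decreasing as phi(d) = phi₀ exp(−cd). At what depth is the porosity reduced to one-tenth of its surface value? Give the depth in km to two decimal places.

phi/phi₀ = 1/10 ⇒ exp(−c·d) = 1/10 ⇒ d = ln(10) / c
d = 2.3026 / 0.521 = 4.420 km

4.42 km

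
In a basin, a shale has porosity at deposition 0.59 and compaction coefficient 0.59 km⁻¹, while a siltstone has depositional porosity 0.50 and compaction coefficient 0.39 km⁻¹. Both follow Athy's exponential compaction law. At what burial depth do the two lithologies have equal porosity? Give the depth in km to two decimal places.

0.83 km

Set phi₀ₐ e^(−βₐZ) = phi₀ᵦ e^(−βᵦZ) ⇒ ln(phi₀ₐ/phi₀ᵦ) = (βₐ − βᵦ)·Z
Z = ln(0.59/0.5) / (0.59 − 0.39) = 0.1655 / 0.2 = 0.828 km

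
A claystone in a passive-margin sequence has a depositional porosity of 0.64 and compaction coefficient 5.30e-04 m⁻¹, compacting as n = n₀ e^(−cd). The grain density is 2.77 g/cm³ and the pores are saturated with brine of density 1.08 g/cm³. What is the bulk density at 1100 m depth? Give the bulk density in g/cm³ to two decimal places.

2.17 g/cm³

Working in km (1 km = 1000 m; c in km⁻¹ = c in m⁻¹ × 1000):
Porosity at depth: n = 0.64·exp(−0.53×1.1) = 0.64×0.5582 = 0.3573
Bulk density: ρ_b = (1−n)ρ_g + n·ρ_f = 0.6427×2.77 + 0.3573×1.08
       = 1.780 + 0.386 = 2.166 g/cm³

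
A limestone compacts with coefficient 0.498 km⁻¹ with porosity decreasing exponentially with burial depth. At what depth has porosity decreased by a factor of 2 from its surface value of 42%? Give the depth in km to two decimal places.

phi/phi₀ = 1/2 ⇒ exp(−β·z) = 1/2 ⇒ z = ln(2) / β
z = 0.6931 / 0.498 = 1.392 km

1.39 km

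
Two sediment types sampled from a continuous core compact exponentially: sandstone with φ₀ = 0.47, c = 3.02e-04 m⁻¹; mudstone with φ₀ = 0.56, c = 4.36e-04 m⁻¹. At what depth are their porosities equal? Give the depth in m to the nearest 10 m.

1310 m

Working in km (1 km = 1000 m; c in km⁻¹ = c in m⁻¹ × 1000):
Set φ₀ₐ e^(−cₐz) = φ₀ᵦ e^(−cᵦz) ⇒ ln(φ₀ₐ/φ₀ᵦ) = (cₐ − cᵦ)·z
z = ln(0.47/0.56) / (0.302 − 0.436) = -0.1752 / -0.134 = 1.307 km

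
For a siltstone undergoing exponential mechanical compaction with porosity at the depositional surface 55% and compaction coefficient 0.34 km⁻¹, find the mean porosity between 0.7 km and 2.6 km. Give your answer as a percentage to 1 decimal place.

31.9%

⟨phi⟩ = (1/(d₂−d₁)) ∫ phi₀ e^(−cd) dd = phi₀·(e^(−c·d₁) − e^(−c·d₂)) / (c·(d₂−d₁))
e^(−0.34×0.7) = 0.7882; e^(−0.34×2.6) = 0.4131
⟨phi⟩ = 0.55 × (0.7882 − 0.4131) / (0.34 × 1.9) = 0.55 × 0.5806 = 0.3193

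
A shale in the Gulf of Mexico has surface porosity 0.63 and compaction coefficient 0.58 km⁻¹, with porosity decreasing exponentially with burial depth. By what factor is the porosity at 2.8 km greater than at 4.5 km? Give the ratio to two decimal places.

n(z₁)/n(z₂) = e^(−c·z₁)/e^(−c·z₂) = e^{c(z₂−z₁)}
= exp(0.58 × 1.7) = exp(0.986) = 2.6805

2.68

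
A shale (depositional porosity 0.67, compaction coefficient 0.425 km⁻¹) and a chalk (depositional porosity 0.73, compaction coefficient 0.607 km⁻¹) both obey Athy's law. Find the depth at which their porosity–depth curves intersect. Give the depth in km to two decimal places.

0.47 km

Set n₀ₐ e^(−cₐZ) = n₀ᵦ e^(−cᵦZ) ⇒ ln(n₀ₐ/n₀ᵦ) = (cₐ − cᵦ)·Z
Z = ln(0.67/0.73) / (0.425 − 0.607) = -0.0858 / -0.182 = 0.471 km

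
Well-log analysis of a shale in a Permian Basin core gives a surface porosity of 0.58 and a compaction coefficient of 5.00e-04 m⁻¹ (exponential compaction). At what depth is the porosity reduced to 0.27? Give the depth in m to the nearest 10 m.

1530 m

Working in km (1 km = 1000 m; k in km⁻¹ = k in m⁻¹ × 1000):
Invert Athy's law: d = ln(phi₀/phi) / k
d = ln(0.58/0.27) / 0.5 = ln(2.148) / 0.5 = 0.7646 / 0.5 = 1.529 km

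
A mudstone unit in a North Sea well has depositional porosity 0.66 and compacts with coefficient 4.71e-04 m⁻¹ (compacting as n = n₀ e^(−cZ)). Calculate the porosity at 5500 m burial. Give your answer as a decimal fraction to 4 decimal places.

Working in km (1 km = 1000 m; c in km⁻¹ = c in m⁻¹ × 1000):
n = n₀·exp(−c·Z) = 0.66 × exp(−0.471 × 5.5) = 0.66 × exp(−2.591)
  = 0.66 × 0.0750 = 0.0495

0.0495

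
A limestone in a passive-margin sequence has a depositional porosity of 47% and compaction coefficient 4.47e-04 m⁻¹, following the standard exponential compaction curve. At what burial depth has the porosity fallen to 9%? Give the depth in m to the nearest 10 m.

Working in km (1 km = 1000 m; β in km⁻¹ = β in m⁻¹ × 1000):
Invert Athy's law: d = ln(n₀/n) / β
d = ln(0.47/0.09) / 0.447 = ln(5.222) / 0.447 = 1.6529 / 0.447 = 3.698 km

3700 m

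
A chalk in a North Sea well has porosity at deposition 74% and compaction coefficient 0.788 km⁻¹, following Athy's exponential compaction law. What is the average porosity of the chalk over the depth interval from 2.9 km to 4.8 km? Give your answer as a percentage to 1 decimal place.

3.9%

⟨n⟩ = (1/(d₂−d₁)) ∫ n₀ e^(−βd) dd = n₀·(e^(−β·d₁) − e^(−β·d₂)) / (β·(d₂−d₁))
e^(−0.788×2.9) = 0.1018; e^(−0.788×4.8) = 0.0228
⟨n⟩ = 0.74 × (0.1018 − 0.0228) / (0.788 × 1.9) = 0.74 × 0.0528 = 0.0390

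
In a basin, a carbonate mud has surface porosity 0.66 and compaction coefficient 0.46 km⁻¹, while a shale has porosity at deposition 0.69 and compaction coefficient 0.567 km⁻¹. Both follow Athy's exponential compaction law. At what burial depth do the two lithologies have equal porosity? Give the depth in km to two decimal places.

Set n₀ₐ e^(−cₐd) = n₀ᵦ e^(−cᵦd) ⇒ ln(n₀ₐ/n₀ᵦ) = (cₐ − cᵦ)·d
d = ln(0.66/0.69) / (0.46 − 0.567) = -0.0445 / -0.107 = 0.415 km

0.42 km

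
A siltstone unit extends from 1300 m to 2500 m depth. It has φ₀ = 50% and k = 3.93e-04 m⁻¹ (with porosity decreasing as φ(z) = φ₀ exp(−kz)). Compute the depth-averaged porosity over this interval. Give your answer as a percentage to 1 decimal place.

Working in km (1 km = 1000 m; k in km⁻¹ = k in m⁻¹ × 1000):
⟨φ⟩ = (1/(z₂−z₁)) ∫ φ₀ e^(−kz) dz = φ₀·(e^(−k·z₁) − e^(−k·z₂)) / (k·(z₂−z₁))
e^(−0.393×1.3) = 0.6000; e^(−0.393×2.5) = 0.3744
⟨φ⟩ = 0.5 × (0.6000 − 0.3744) / (0.393 × 1.2) = 0.5 × 0.4783 = 0.2392

23.9%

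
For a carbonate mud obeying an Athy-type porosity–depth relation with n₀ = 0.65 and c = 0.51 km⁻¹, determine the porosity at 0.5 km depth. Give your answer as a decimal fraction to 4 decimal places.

0.5037

n = n₀·exp(−c·z) = 0.65 × exp(−0.51 × 0.5) = 0.65 × exp(−0.255)
  = 0.65 × 0.7749 = 0.5037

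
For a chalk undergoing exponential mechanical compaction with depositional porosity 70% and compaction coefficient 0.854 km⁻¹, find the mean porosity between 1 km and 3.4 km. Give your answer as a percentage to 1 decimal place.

⟨phi⟩ = (1/(d₂−d₁)) ∫ phi₀ e^(−kd) dd = phi₀·(e^(−k·d₁) − e^(−k·d₂)) / (k·(d₂−d₁))
e^(−0.854×1) = 0.4257; e^(−0.854×3.4) = 0.0548
⟨phi⟩ = 0.7 × (0.4257 − 0.0548) / (0.854 × 2.4) = 0.7 × 0.1810 = 0.1267

12.7%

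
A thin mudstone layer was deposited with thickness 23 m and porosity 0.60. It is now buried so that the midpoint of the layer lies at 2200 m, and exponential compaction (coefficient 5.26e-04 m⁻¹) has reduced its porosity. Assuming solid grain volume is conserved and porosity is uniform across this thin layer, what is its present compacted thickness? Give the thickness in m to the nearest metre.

11 m

Working in km (1 km = 1000 m; β in km⁻¹ = β in m⁻¹ × 1000):
Porosity at 2.2 km: phi = 0.6·exp(−0.526×2.2) = 0.1886
Solid-volume conservation: h(1−phi) = h₀(1−phi₀) ⇒ h = h₀·(1−phi₀)/(1−phi)
h = 0.023 × (1 − 0.6)/(1 − 0.1886) = 0.023 × 0.4930 = 0.0113 km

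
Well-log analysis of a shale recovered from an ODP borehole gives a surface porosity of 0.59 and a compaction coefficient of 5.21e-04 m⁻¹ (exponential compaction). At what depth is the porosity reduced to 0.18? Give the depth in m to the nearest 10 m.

Working in km (1 km = 1000 m; k in km⁻¹ = k in m⁻¹ × 1000):
Invert Athy's law: d = ln(φ₀/φ) / k
d = ln(0.59/0.18) / 0.521 = ln(3.278) / 0.521 = 1.1872 / 0.521 = 2.279 km

2280 m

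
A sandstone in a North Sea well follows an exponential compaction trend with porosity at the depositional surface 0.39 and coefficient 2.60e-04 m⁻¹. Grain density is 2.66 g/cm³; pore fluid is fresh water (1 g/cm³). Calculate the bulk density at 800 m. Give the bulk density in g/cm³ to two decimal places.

2.13 g/cm³

Working in km (1 km = 1000 m; β in km⁻¹ = β in m⁻¹ × 1000):
Porosity at depth: n = 0.39·exp(−0.26×0.8) = 0.39×0.8122 = 0.3168
Bulk density: ρ_b = (1−n)ρ_g + n·ρ_f = 0.6832×2.66 + 0.3168×1
       = 1.817 + 0.317 = 2.134 g/cm³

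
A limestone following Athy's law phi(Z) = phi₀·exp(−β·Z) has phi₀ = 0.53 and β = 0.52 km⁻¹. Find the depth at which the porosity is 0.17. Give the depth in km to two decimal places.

Invert Athy's law: Z = ln(phi₀/phi) / β
Z = ln(0.53/0.17) / 0.52 = ln(3.118) / 0.52 = 1.1371 / 0.52 = 2.187 km

2.19 km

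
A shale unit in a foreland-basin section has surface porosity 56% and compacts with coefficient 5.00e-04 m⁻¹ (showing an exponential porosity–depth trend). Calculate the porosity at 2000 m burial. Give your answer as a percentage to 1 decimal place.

Working in km (1 km = 1000 m; β in km⁻¹ = β in m⁻¹ × 1000):
phi = phi₀·exp(−β·d) = 0.56 × exp(−0.5 × 2) = 0.56 × exp(−1)
  = 0.56 × 0.3679 = 0.2060

20.6%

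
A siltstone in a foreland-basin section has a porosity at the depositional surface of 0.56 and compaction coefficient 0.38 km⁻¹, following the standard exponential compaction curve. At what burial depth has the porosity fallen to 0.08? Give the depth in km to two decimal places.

5.12 km

Invert Athy's law: d = ln(φ₀/φ) / k
d = ln(0.56/0.08) / 0.38 = ln(7) / 0.38 = 1.9459 / 0.38 = 5.121 km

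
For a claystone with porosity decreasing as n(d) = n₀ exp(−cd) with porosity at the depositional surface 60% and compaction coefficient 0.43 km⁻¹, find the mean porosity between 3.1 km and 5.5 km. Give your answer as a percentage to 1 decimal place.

⟨n⟩ = (1/(d₂−d₁)) ∫ n₀ e^(−cd) dd = n₀·(e^(−c·d₁) − e^(−c·d₂)) / (c·(d₂−d₁))
e^(−0.43×3.1) = 0.2637; e^(−0.43×5.5) = 0.0939
⟨n⟩ = 0.6 × (0.2637 − 0.0939) / (0.43 × 2.4) = 0.6 × 0.1645 = 0.0987

9.9%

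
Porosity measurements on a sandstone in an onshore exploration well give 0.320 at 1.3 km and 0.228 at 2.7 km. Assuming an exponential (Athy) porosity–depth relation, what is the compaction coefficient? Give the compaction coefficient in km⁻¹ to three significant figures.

Athy: n(d) = n₀ e^(−cd) ⇒ n₁/n₂ = e^{c(d₂−d₁)} ⇒ c = ln(n₁/n₂)/(d₂−d₁)
c = ln(0.32/0.228) / (2.7 − 1.3) = ln(1.404) / 1.4 = 0.3390 / 1.4 = 0.2421 km⁻¹

0.242 km⁻¹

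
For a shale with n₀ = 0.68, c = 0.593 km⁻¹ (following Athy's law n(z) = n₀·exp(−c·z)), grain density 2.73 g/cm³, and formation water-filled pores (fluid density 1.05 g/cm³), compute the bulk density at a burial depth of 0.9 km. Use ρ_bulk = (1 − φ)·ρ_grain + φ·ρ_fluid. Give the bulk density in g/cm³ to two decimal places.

Porosity at depth: n = 0.68·exp(−0.593×0.9) = 0.68×0.5864 = 0.3988
Bulk density: ρ_b = (1−n)ρ_g + n·ρ_f = 0.6012×2.73 + 0.3988×1.05
       = 1.641 + 0.419 = 2.060 g/cm³

2.06 g/cm³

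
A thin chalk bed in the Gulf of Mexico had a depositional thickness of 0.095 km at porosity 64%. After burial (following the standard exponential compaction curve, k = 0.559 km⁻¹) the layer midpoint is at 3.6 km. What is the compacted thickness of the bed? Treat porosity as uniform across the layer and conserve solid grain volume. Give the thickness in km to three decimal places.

Porosity at 3.6 km: phi = 0.64·exp(−0.559×3.6) = 0.0855
Solid-volume conservation: h(1−phi) = h₀(1−phi₀) ⇒ h = h₀·(1−phi₀)/(1−phi)
h = 0.095 × (1 − 0.64)/(1 − 0.0855) = 0.095 × 0.3937 = 0.0374 km

0.037 km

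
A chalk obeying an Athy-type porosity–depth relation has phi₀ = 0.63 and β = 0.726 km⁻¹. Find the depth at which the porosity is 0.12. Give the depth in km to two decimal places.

Invert Athy's law: d = ln(phi₀/phi) / β
d = ln(0.63/0.12) / 0.726 = ln(5.25) / 0.726 = 1.6582 / 0.726 = 2.284 km

2.28 km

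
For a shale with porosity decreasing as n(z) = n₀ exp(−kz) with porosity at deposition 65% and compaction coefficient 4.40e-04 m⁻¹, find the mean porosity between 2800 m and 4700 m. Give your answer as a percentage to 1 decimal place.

12.8%

Working in km (1 km = 1000 m; k in km⁻¹ = k in m⁻¹ × 1000):
⟨n⟩ = (1/(z₂−z₁)) ∫ n₀ e^(−kz) dz = n₀·(e^(−k·z₁) − e^(−k·z₂)) / (k·(z₂−z₁))
e^(−0.44×2.8) = 0.2917; e^(−0.44×4.7) = 0.1264
⟨n⟩ = 0.65 × (0.2917 − 0.1264) / (0.44 × 1.9) = 0.65 × 0.1977 = 0.1285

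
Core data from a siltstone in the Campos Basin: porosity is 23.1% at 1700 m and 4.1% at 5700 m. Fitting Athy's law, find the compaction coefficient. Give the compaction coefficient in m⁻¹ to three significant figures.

Working in km (1 km = 1000 m; c in km⁻¹ = c in m⁻¹ × 1000):
Athy: phi(Z) = phi₀ e^(−cZ) ⇒ phi₁/phi₂ = e^{c(Z₂−Z₁)} ⇒ c = ln(phi₁/phi₂)/(Z₂−Z₁)
c = ln(0.231/0.041) / (5.7 − 1.7) = ln(5.634) / 4 = 1.7288 / 4 = 0.4322 km⁻¹

0.000432 m⁻¹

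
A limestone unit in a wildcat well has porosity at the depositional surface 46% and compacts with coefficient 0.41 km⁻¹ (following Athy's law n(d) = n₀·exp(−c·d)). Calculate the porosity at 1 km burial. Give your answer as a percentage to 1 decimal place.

30.5%

n = n₀·exp(−c·d) = 0.46 × exp(−0.41 × 1) = 0.46 × exp(−0.41)
  = 0.46 × 0.6637 = 0.3053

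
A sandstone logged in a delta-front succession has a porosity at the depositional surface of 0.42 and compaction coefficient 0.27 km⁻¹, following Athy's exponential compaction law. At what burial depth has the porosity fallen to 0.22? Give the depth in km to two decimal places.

Invert Athy's law: z = ln(n₀/n) / β
z = ln(0.42/0.22) / 0.27 = ln(1.909) / 0.27 = 0.6466 / 0.27 = 2.395 km

2.39 km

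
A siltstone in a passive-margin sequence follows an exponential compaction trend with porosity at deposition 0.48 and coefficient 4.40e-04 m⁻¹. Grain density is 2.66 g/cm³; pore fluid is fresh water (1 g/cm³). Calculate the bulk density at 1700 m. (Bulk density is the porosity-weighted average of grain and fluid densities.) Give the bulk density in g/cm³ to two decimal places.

Working in km (1 km = 1000 m; β in km⁻¹ = β in m⁻¹ × 1000):
Porosity at depth: phi = 0.48·exp(−0.44×1.7) = 0.48×0.4733 = 0.2272
Bulk density: ρ_b = (1−phi)ρ_g + phi·ρ_f = 0.7728×2.66 + 0.2272×1
       = 2.056 + 0.227 = 2.283 g/cm³

2.28 g/cm³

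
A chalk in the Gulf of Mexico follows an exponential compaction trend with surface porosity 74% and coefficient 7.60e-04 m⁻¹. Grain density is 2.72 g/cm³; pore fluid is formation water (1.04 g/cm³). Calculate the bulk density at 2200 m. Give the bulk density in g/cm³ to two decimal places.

2.49 g/cm³

Working in km (1 km = 1000 m; β in km⁻¹ = β in m⁻¹ × 1000):
Porosity at depth: n = 0.74·exp(−0.76×2.2) = 0.74×0.1879 = 0.1390
Bulk density: ρ_b = (1−n)ρ_g + n·ρ_f = 0.8610×2.72 + 0.1390×1.04
       = 2.342 + 0.145 = 2.486 g/cm³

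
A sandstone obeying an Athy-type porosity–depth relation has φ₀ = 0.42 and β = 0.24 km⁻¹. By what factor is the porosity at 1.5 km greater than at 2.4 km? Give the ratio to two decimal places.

1.24

φ(Z₁)/φ(Z₂) = e^(−β·Z₁)/e^(−β·Z₂) = e^{β(Z₂−Z₁)}
= exp(0.24 × 0.9) = exp(0.216) = 1.2411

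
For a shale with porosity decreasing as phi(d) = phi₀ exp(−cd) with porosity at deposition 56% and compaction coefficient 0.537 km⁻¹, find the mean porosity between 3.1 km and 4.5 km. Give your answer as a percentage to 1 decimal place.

⟨phi⟩ = (1/(d₂−d₁)) ∫ phi₀ e^(−cd) dd = phi₀·(e^(−c·d₁) − e^(−c·d₂)) / (c·(d₂−d₁))
e^(−0.537×3.1) = 0.1892; e^(−0.537×4.5) = 0.0892
⟨phi⟩ = 0.56 × (0.1892 − 0.0892) / (0.537 × 1.4) = 0.56 × 0.1330 = 0.0745

7.4%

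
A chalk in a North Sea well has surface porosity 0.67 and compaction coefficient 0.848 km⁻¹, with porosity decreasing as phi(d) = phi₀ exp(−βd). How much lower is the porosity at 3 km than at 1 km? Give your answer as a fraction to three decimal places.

0.234

phi(1) = 0.67·e^(−0.848×1) = 0.2869
phi(3) = 0.67·e^(−0.848×3) = 0.0526
Δphi = 0.2869 − 0.0526 = 0.2343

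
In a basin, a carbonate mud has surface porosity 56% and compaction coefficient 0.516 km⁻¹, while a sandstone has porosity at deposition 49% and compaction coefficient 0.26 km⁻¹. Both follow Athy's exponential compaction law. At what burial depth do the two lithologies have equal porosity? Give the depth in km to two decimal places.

0.52 km

Set phi₀ₐ e^(−kₐd) = phi₀ᵦ e^(−kᵦd) ⇒ ln(phi₀ₐ/phi₀ᵦ) = (kₐ − kᵦ)·d
d = ln(0.56/0.49) / (0.516 − 0.26) = 0.1335 / 0.256 = 0.522 km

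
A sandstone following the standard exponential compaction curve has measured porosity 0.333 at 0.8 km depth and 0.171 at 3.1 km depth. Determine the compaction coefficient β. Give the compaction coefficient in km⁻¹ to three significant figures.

0.290 km⁻¹

Athy: n(Z) = n₀ e^(−βZ) ⇒ n₁/n₂ = e^{β(Z₂−Z₁)} ⇒ β = ln(n₁/n₂)/(Z₂−Z₁)
β = ln(0.333/0.171) / (3.1 − 0.8) = ln(1.947) / 2.3 = 0.6665 / 2.3 = 0.2898 km⁻¹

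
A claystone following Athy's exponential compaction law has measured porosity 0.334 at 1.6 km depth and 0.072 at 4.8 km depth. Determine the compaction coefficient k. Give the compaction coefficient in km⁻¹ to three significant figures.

Athy: n(z) = n₀ e^(−kz) ⇒ n₁/n₂ = e^{k(z₂−z₁)} ⇒ k = ln(n₁/n₂)/(z₂−z₁)
k = ln(0.334/0.072) / (4.8 − 1.6) = ln(4.639) / 3.2 = 1.5345 / 3.2 = 0.4795 km⁻¹

0.480 km⁻¹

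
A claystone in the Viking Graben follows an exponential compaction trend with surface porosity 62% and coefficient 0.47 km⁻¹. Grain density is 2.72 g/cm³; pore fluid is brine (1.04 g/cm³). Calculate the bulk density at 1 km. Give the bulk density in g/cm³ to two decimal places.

Porosity at depth: φ = 0.62·exp(−0.47×1) = 0.62×0.6250 = 0.3875
Bulk density: ρ_b = (1−φ)ρ_g + φ·ρ_f = 0.6125×2.72 + 0.3875×1.04
       = 1.666 + 0.403 = 2.069 g/cm³

2.07 g/cm³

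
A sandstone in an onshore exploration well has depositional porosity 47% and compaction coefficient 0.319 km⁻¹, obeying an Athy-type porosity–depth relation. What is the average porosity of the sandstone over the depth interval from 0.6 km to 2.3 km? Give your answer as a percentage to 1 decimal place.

⟨φ⟩ = (1/(z₂−z₁)) ∫ φ₀ e^(−βz) dz = φ₀·(e^(−β·z₁) − e^(−β·z₂)) / (β·(z₂−z₁))
e^(−0.319×0.6) = 0.8258; e^(−0.319×2.3) = 0.4801
⟨φ⟩ = 0.47 × (0.8258 − 0.4801) / (0.319 × 1.7) = 0.47 × 0.6374 = 0.2996

30.0%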